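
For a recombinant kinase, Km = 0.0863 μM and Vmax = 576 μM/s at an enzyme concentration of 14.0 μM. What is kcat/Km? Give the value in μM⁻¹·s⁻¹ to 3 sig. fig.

kcat = Vmax/[E]total = 576/14.0 = 41.1 s⁻¹.
kcat/Km = 41.1/0.0863 = 477 μM⁻¹·s⁻¹.

477 μM⁻¹·s⁻¹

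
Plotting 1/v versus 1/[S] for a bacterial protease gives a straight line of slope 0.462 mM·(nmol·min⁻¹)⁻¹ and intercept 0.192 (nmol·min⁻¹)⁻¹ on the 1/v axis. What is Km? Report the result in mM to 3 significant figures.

y-intercept = 1/Vmax ⇒ Vmax = 5.21 nmol·min⁻¹; slope = Km/Vmax ⇒ Km = slope × Vmax.
Km = 0.462 × 5.21 = 2.41 mM.

2.41 mM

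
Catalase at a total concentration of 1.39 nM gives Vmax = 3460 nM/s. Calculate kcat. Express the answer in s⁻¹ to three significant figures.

2490 s⁻¹

kcat = Vmax/[E]total = 3460 nM/s / 1.39 nM = 2490 s⁻¹.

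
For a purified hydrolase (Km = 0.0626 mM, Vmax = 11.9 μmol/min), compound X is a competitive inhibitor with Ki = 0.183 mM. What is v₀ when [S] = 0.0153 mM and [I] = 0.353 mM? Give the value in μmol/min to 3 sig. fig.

0.917 μmol/min

With α = 1 + [I]/Ki = 1 + 0.353/0.183 = 2.929, the competitive rate law is v = Vmax[S] / (αKm + [S]).
v = 11.9×0.0153 / (2.929×0.0626 + 0.0153) = 0.1821/0.1987 = 0.917 μmol/min.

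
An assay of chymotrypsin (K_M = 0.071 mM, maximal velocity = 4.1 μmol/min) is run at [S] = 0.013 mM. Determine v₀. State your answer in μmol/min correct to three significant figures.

0.635 μmol/min

v = Vmax·[S]/(Km + [S]) = 4.1 × 0.013 / (0.071 + 0.013)
  = 0.05330 / 0.08400 = 0.635 μmol/min.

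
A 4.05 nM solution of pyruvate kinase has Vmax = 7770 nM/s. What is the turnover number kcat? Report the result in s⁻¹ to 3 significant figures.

1920 s⁻¹

kcat = Vmax/[E]total = 7770 nM/s / 4.05 nM = 1920 s⁻¹.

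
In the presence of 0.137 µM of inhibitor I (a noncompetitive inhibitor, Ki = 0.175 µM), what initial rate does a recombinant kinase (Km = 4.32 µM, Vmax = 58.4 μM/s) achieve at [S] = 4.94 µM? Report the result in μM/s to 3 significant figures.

17.5 μM/s

With α = 1 + [I]/Ki = 1 + 0.137/0.175 = 1.783, the noncompetitive rate law is v = (Vmax/α)·[S] / (Km + [S]).
v = (58.4/1.783)×4.94 / (4.32 + 4.94) = 161.8/9.260 = 17.5 μM/s.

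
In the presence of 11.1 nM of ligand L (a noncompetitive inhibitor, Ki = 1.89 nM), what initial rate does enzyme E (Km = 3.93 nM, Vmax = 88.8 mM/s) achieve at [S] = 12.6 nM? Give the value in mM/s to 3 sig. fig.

With α = 1 + [I]/Ki = 1 + 11.1/1.89 = 6.873, the noncompetitive rate law is v = (Vmax/α)·[S] / (Km + [S]).
v = (88.8/6.873)×12.6 / (3.93 + 12.6) = 162.8/16.53 = 9.85 mM/s.

9.85 mM/s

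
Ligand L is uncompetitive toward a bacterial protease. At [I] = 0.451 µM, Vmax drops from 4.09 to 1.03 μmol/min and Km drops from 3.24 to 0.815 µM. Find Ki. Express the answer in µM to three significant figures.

Uncompetitive: Vmax,app = Vmax/α (and Km,app = Km/α) with α = 1 + [I]/Ki.
α = Vmax/Vmax,app = 4.09/1.03 = 3.971.
Since α = 1 + [I]/Ki, [I]/Ki = 3.971 − 1 = 2.971 and Ki = 0.451/2.971 = 0.152 µM.

0.152 µM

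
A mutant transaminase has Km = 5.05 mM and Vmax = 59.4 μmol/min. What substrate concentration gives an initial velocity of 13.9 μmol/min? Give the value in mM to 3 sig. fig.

1.54 mM

Rearranging v = Vmax[S]/(Km+[S]) gives [S] = Km·v/(Vmax − v).
[S] = 5.05 × 13.9 / (59.4 − 13.9) = 70.19/45.50 = 1.54 mM.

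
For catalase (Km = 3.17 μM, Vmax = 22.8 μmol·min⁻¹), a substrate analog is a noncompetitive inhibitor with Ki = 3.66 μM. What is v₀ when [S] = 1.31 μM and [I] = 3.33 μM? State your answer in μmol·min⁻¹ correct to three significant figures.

3.49 μmol·min⁻¹

With α = 1 + [I]/Ki = 1 + 3.33/3.66 = 1.910, the noncompetitive rate law is v = (Vmax/α)·[S] / (Km + [S]).
v = (22.8/1.910)×1.31 / (3.17 + 1.31) = 15.64/4.480 = 3.49 μmol·min⁻¹.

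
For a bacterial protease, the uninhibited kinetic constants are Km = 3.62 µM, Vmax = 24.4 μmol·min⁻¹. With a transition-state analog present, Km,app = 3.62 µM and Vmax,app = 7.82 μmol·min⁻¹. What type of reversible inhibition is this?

Vmax decreases (24.4 → 7.82 μmol·min⁻¹) while Km is unchanged — pure noncompetitive inhibition.

noncompetitive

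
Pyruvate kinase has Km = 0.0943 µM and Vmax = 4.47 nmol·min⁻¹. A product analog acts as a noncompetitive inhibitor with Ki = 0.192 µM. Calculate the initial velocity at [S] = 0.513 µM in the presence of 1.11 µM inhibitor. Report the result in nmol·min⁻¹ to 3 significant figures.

α = 1 + [I]/Ki = 1 + 1.11/0.192 = 6.781.
For a noncompetitive inhibitor, Vmax is reduced to Vmax/α while Km is unchanged: Km,app = 0.0943 µM, Vmax,app = 0.659 nmol·min⁻¹.
v = Vmax,app·[S]/(Km,app + [S]) = 0.659 × 0.513/(0.0943 + 0.513) = 0.557 nmol·min⁻¹.

0.557 nmol·min⁻¹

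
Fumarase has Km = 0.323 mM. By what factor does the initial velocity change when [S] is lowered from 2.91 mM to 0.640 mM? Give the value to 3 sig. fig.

Since Vmax cancels, v₂/v₁ = [S]₂(Km+[S]₁) / [S]₁(Km+[S]₂).
= 0.640×(0.323+2.91) / (2.91×(0.323+0.640)) = 2.069/2.802 = 0.738.

0.738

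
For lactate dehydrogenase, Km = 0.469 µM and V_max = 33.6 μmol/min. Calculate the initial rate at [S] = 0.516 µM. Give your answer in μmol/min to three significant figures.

v = Vmax·[S]/(Km + [S]) = 33.6 × 0.516 / (0.469 + 0.516)
  = 17.34 / 0.9850 = 17.6 μmol/min.

17.6 μmol/min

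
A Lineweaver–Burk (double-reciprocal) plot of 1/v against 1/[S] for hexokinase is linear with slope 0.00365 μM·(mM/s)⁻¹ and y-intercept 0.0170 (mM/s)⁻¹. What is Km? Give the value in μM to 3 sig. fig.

0.215 μM

y-intercept = 1/Vmax ⇒ Vmax = 58.8 mM/s; slope = Km/Vmax ⇒ Km = slope × Vmax.
Km = 0.00365 × 58.8 = 0.215 μM.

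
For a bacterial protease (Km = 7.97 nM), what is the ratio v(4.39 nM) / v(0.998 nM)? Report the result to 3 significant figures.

Since Vmax cancels, v₂/v₁ = [S]₂(Km+[S]₁) / [S]₁(Km+[S]₂).
= 4.39×(7.97+0.998) / (0.998×(7.97+4.39)) = 39.37/12.34 = 3.19.

3.19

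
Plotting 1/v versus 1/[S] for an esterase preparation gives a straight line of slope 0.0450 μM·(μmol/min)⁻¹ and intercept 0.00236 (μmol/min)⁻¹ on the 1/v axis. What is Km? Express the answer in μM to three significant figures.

19.1 μM

y-intercept = 1/Vmax ⇒ Vmax = 424 μmol/min; slope = Km/Vmax ⇒ Km = slope × Vmax.
Km = 0.0450 × 424 = 19.1 μM.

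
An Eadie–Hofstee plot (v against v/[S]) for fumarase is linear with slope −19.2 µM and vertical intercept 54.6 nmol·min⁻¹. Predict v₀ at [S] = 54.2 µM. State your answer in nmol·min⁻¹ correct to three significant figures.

40.3 nmol·min⁻¹

In the Eadie–Hofstee form v = Vmax − Km·(v/[S]), the slope is −Km and the intercept is Vmax, so Km = 19.2 µM and Vmax = 54.6 nmol·min⁻¹.
v = 54.6 × 54.2/(19.2 + 54.2) = 40.3 nmol·min⁻¹.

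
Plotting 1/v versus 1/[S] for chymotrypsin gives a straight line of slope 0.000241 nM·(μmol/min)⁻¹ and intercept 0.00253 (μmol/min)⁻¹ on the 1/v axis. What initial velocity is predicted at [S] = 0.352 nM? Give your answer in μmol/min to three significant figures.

The y-intercept is 1/Vmax, so Vmax = 1/0.00253 = 395 μmol/min.
The slope is Km/Vmax, so Km = 0.000241 × 395 = 0.0953 nM.
Then v = 395 × 0.352/(0.0953 + 0.352) = 311 μmol/min.

311 μmol/min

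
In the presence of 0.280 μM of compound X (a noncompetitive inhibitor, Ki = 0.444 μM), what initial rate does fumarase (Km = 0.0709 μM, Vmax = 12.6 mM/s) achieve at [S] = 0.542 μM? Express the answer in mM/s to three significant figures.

6.83 mM/s

With α = 1 + [I]/Ki = 1 + 0.280/0.444 = 1.631, the noncompetitive rate law is v = (Vmax/α)·[S] / (Km + [S]).
v = (12.6/1.631)×0.542 / (0.0709 + 0.542) = 4.188/0.6129 = 6.83 mM/s.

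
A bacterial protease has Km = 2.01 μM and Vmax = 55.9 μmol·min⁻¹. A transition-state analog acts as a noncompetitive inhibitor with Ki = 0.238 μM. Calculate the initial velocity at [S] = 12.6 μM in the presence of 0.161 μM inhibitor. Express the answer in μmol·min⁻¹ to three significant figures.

28.8 μmol·min⁻¹

With α = 1 + [I]/Ki = 1 + 0.161/0.238 = 1.676, the noncompetitive rate law is v = (Vmax/α)·[S] / (Km + [S]).
v = (55.9/1.676)×12.6 / (2.01 + 12.6) = 420.1/14.61 = 28.8 μmol·min⁻¹.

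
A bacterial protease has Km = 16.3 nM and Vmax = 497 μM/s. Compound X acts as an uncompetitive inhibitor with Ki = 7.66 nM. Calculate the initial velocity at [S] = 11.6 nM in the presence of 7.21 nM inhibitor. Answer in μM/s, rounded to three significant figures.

α = 1 + [I]/Ki = 1 + 7.21/7.66 = 1.941.
For an uncompetitive inhibitor, both parameters are divided by α, giving Vmax/α and Km/α: Km,app = 8.40 nM, Vmax,app = 256 μM/s.
v = Vmax,app·[S]/(Km,app + [S]) = 256 × 11.6/(8.40 + 11.6) = 149 μM/s.

149 μM/s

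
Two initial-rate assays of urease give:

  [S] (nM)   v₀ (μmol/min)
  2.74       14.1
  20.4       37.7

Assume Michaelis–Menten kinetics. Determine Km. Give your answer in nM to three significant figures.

7.16 nM

From v = Vmax[S]/(Km+[S]), each point gives Vmax = v(Km+[S])/[S].
Equating: 14.1(Km+2.74)/2.74 = 37.7(Km+20.4)/20.4.
5.146·Km + 14.1 = 1.848·Km + 37.7, so (5.146 − 1.848)·Km = 37.7 − 14.1.
Km = 23.60/3.298 = 7.16 nM; then Vmax = 14.1(7.16+2.74)/2.74 = 50.9 μmol/min.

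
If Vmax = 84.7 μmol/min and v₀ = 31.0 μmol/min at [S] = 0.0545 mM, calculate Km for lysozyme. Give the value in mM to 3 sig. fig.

v/Vmax = 31.0/84.7 = 0.3660 = [S]/(Km+[S]).
So Km + [S] = [S]/0.3660 = 0.1489 mM, giving Km = 0.1489 − 0.0545 = 0.0944 mM.

0.0944 mM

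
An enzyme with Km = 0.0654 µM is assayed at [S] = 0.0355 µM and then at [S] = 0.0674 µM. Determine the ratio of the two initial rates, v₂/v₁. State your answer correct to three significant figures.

1.44

Since Vmax cancels, v₂/v₁ = [S]₂(Km+[S]₁) / [S]₁(Km+[S]₂).
= 0.0674×(0.0654+0.0355) / (0.0355×(0.0654+0.0674)) = 0.006801/0.004714 = 1.44.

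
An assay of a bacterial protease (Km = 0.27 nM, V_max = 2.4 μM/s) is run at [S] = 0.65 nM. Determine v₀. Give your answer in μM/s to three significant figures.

v = Vmax·[S]/(Km + [S]) = 2.4 × 0.65 / (0.27 + 0.65)
  = 1.560 / 0.9200 = 1.70 μM/s.

1.70 μM/s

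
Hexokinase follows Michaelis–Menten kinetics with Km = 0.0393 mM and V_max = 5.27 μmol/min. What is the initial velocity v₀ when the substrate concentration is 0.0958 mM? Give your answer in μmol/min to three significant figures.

3.74 μmol/min

[S]/(Km+[S]) = 0.0958/0.1351 = 0.7091, the fractional saturation.
v = 0.7091 × Vmax = 0.7091 × 5.27 = 3.74 μmol/min.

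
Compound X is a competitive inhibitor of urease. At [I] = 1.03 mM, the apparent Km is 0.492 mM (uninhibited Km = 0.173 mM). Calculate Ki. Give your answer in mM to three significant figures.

Competitive: Km,app = α·Km with α = 1 + [I]/Ki.
α = Km,app/Km = 0.492/0.173 = 2.844.
Since α = 1 + [I]/Ki, [I]/Ki = 2.844 − 1 = 1.844 and Ki = 1.03/1.844 = 0.559 mM.

0.559 mM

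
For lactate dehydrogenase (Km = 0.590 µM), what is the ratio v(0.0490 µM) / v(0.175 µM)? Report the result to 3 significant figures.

0.335

The fractional saturations are [S]/(Km+[S]) = 0.175/0.7650 = 0.2288 and 0.0490/0.6390 = 0.07668.
v₂/v₁ is just their ratio: 0.07668/0.2288 = 0.335.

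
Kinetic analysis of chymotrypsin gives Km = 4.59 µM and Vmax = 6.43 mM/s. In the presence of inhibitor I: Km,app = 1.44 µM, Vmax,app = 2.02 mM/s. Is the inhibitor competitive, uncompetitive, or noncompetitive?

uncompetitive

Both Km and Vmax decrease by the same factor (~3.18-fold) — characteristic of uncompetitive inhibition.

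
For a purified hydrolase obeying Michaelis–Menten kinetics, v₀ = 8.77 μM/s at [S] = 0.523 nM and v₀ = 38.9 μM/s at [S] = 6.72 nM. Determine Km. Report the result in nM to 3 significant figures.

From v = Vmax[S]/(Km+[S]), each point gives Vmax = v(Km+[S])/[S].
Equating: 8.77(Km+0.523)/0.523 = 38.9(Km+6.72)/6.72.
16.77·Km + 8.77 = 5.789·Km + 38.9, so (16.77 − 5.789)·Km = 38.9 − 8.77.
Km = 30.13/10.98 = 2.74 nM; then Vmax = 8.77(2.74+0.523)/0.523 = 54.8 μM/s.

2.74 nM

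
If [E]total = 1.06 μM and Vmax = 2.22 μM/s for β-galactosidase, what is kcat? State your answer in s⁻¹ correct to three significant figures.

kcat = Vmax/[E]total = 2.22 μM/s / 1.06 μM = 2.09 s⁻¹.

2.09 s⁻¹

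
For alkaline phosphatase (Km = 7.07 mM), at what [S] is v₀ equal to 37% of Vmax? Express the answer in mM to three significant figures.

v/Vmax = [S]/(Km+[S]) = 0.37, so [S] = Km·0.37/(1 − 0.37) = 7.07 × 0.5873.
[S] = 4.15 mM.

4.15 mM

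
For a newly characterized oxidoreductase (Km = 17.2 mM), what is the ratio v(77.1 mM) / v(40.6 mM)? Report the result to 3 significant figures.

Since Vmax cancels, v₂/v₁ = [S]₂(Km+[S]₁) / [S]₁(Km+[S]₂).
= 77.1×(17.2+40.6) / (40.6×(17.2+77.1)) = 4456/3829 = 1.16.

1.16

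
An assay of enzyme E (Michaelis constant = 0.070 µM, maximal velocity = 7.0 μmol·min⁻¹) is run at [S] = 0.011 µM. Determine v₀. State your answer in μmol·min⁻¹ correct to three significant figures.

0.951 μmol·min⁻¹

[S]/(Km+[S]) = 0.011/0.08100 = 0.1358, the fractional saturation.
v = 0.1358 × Vmax = 0.1358 × 7.0 = 0.951 μmol·min⁻¹.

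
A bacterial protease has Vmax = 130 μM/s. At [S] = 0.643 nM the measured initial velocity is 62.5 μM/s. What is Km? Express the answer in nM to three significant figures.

v/Vmax = 62.5/130 = 0.4808 = [S]/(Km+[S]).
So Km + [S] = [S]/0.4808 = 1.337 nM, giving Km = 1.337 − 0.643 = 0.694 nM.

0.694 nM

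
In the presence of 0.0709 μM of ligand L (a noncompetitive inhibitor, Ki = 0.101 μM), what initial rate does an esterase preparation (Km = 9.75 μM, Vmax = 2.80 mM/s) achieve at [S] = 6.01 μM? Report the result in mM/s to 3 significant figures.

0.627 mM/s

α = 1 + [I]/Ki = 1 + 0.0709/0.101 = 1.702.
For a noncompetitive inhibitor, Vmax is reduced to Vmax/α while Km is unchanged: Km,app = 9.75 μM, Vmax,app = 1.65 mM/s.
v = Vmax,app·[S]/(Km,app + [S]) = 1.65 × 6.01/(9.75 + 6.01) = 0.627 mM/s.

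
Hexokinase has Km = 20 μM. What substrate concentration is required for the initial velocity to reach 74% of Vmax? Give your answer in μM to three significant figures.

56.9 μM

v/Vmax = [S]/(Km+[S]) = 0.74, so [S] = Km·0.74/(1 − 0.74) = 20 × 2.846.
[S] = 56.9 μM.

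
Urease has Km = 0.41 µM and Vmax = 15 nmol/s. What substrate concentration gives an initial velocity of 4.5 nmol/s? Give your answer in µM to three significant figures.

0.176 µM

The required fractional saturation is v/Vmax = 4.5/15 = 0.3000.
Then [S]/(Km+[S]) = 0.3000 ⇒ [S] = 0.41 × 0.3000/(1 − 0.3000) = 0.176 µM.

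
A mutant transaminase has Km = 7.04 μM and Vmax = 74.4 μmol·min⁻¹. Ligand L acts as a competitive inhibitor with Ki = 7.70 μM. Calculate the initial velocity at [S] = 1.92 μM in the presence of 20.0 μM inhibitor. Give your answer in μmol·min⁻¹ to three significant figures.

5.24 μmol·min⁻¹

With α = 1 + [I]/Ki = 1 + 20.0/7.70 = 3.597, the competitive rate law is v = Vmax[S] / (αKm + [S]).
v = 74.4×1.92 / (3.597×7.04 + 1.92) = 142.8/27.25 = 5.24 μmol·min⁻¹.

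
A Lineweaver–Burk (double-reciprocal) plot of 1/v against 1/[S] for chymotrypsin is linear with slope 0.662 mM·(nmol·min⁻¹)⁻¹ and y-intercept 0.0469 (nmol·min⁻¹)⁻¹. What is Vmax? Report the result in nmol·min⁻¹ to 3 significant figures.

21.3 nmol·min⁻¹

The y-intercept of a Lineweaver–Burk plot equals 1/Vmax, so Vmax = 1/0.0469 = 21.3 nmol·min⁻¹.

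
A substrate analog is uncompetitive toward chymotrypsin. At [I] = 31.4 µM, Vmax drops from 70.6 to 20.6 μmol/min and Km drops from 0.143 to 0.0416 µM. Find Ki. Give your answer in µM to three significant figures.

12.9 µM

Uncompetitive: Vmax,app = Vmax/α (and Km,app = Km/α) with α = 1 + [I]/Ki.
α = Vmax/Vmax,app = 70.6/20.6 = 3.427.
Ki = [I]/(α − 1) = 31.4/2.427 = 12.9 µM.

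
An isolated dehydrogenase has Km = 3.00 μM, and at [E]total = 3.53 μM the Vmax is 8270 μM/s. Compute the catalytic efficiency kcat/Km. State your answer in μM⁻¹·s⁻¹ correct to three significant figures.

781 μM⁻¹·s⁻¹

kcat = Vmax/[E]total = 8270/3.53 = 2340 s⁻¹.
kcat/Km = 2340/3.00 = 781 μM⁻¹·s⁻¹.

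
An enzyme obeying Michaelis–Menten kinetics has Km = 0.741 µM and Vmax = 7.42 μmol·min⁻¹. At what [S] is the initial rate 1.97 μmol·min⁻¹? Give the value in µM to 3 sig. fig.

0.268 µM

Rearranging v = Vmax[S]/(Km+[S]) gives [S] = Km·v/(Vmax − v).
[S] = 0.741 × 1.97 / (7.42 − 1.97) = 1.460/5.450 = 0.268 µM.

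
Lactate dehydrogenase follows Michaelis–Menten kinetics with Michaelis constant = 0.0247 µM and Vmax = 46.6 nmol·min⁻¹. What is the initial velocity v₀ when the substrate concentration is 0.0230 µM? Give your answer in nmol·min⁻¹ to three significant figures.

22.5 nmol·min⁻¹

v = Vmax·[S]/(Km + [S]) = 46.6 × 0.0230 / (0.0247 + 0.0230)
  = 1.072 / 0.04770 = 22.5 nmol·min⁻¹.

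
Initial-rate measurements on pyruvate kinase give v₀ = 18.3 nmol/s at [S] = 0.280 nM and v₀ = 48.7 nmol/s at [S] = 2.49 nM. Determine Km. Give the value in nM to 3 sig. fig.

From v = Vmax[S]/(Km+[S]), each point gives Vmax = v(Km+[S])/[S].
Equating: 18.3(Km+0.280)/0.280 = 48.7(Km+2.49)/2.49.
65.36·Km + 18.3 = 19.56·Km + 48.7, so (65.36 − 19.56)·Km = 48.7 − 18.3.
Km = 30.40/45.80 = 0.664 nM; then Vmax = 18.3(0.664+0.280)/0.280 = 61.7 nmol/s.

0.664 nM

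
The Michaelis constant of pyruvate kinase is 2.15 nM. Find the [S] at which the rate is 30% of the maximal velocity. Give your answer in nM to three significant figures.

0.921 nM

v/Vmax = [S]/(Km+[S]) = 0.3, so [S] = Km·0.3/(1 − 0.3) = 2.15 × 0.4286.
[S] = 0.921 nM.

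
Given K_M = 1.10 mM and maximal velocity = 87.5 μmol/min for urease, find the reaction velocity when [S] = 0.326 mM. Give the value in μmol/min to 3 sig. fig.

20.0 μmol/min

v = Vmax·[S]/(Km + [S]) = 87.5 × 0.326 / (1.10 + 0.326)
  = 28.52 / 1.426 = 20.0 μmol/min.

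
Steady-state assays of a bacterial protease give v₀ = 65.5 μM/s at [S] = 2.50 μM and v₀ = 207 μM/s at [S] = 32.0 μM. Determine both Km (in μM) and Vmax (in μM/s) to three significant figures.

Km = 7.17 μM; Vmax = 253 μM/s

From v = Vmax[S]/(Km+[S]), each point gives Vmax = v(Km+[S])/[S].
Equating: 65.5(Km+2.50)/2.50 = 207(Km+32.0)/32.0.
26.20·Km + 65.5 = 6.469·Km + 207, so (26.20 − 6.469)·Km = 207 − 65.5.
Km = 141.5/19.73 = 7.17 μM; then Vmax = 65.5(7.17+2.50)/2.50 = 253 μM/s.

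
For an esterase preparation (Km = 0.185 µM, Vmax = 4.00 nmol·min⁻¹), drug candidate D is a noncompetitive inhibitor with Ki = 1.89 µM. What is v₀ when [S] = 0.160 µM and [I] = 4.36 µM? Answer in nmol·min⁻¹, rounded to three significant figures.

0.561 nmol·min⁻¹

With α = 1 + [I]/Ki = 1 + 4.36/1.89 = 3.307, the noncompetitive rate law is v = (Vmax/α)·[S] / (Km + [S]).
v = (4.00/3.307)×0.160 / (0.185 + 0.160) = 0.1935/0.3450 = 0.561 nmol·min⁻¹.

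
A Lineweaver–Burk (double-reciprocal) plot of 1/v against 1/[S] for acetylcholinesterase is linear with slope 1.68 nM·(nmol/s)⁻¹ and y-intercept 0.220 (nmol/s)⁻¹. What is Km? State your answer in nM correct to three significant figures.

7.64 nM

y-intercept = 1/Vmax ⇒ Vmax = 4.55 nmol/s; slope = Km/Vmax ⇒ Km = slope × Vmax.
Km = 1.68 × 4.55 = 7.64 nM.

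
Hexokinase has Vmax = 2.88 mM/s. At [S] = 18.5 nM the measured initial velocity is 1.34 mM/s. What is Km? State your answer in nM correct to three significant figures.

21.3 nM

v/Vmax = 1.34/2.88 = 0.4653 = [S]/(Km+[S]).
So Km + [S] = [S]/0.4653 = 39.76 nM, giving Km = 39.76 − 18.5 = 21.3 nM.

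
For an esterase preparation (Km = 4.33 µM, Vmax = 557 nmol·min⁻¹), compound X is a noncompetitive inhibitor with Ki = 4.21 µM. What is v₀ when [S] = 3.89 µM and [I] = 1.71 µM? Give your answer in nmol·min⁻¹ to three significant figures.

With α = 1 + [I]/Ki = 1 + 1.71/4.21 = 1.406, the noncompetitive rate law is v = (Vmax/α)·[S] / (Km + [S]).
v = (557/1.406)×3.89 / (4.33 + 3.89) = 1541/8.220 = 187 nmol·min⁻¹.

187 nmol·min⁻¹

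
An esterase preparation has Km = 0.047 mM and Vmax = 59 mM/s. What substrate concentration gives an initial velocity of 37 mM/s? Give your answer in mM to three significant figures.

The required fractional saturation is v/Vmax = 37/59 = 0.6271.
Then [S]/(Km+[S]) = 0.6271 ⇒ [S] = 0.047 × 0.6271/(1 − 0.6271) = 0.0790 mM.

0.0790 mM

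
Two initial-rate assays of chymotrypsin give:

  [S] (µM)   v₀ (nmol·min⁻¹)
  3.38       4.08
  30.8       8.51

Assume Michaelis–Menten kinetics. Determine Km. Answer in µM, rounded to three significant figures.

From v = Vmax[S]/(Km+[S]), each point gives Vmax = v(Km+[S])/[S].
Equating: 4.08(Km+3.38)/3.38 = 8.51(Km+30.8)/30.8.
1.207·Km + 4.08 = 0.2763·Km + 8.51, so (1.207 − 0.2763)·Km = 8.51 − 4.08.
Km = 4.430/0.9308 = 4.76 µM; then Vmax = 4.08(4.76+3.38)/3.38 = 9.82 nmol·min⁻¹.

4.76 µM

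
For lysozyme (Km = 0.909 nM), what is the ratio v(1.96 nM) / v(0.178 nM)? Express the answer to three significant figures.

4.17

Since Vmax cancels, v₂/v₁ = [S]₂(Km+[S]₁) / [S]₁(Km+[S]₂).
= 1.96×(0.909+0.178) / (0.178×(0.909+1.96)) = 2.131/0.5107 = 4.17.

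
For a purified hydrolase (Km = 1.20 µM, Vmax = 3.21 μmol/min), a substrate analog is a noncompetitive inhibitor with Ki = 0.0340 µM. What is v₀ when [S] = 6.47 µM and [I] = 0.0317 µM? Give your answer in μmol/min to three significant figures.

1.40 μmol/min

α = 1 + [I]/Ki = 1 + 0.0317/0.0340 = 1.932.
For a noncompetitive inhibitor, Vmax is reduced to Vmax/α while Km is unchanged: Km,app = 1.20 µM, Vmax,app = 1.66 μmol/min.
v = Vmax,app·[S]/(Km,app + [S]) = 1.66 × 6.47/(1.20 + 6.47) = 1.40 μmol/min.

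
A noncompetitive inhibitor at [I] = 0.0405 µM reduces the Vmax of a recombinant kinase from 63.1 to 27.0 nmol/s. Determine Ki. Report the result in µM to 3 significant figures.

0.0303 µM

Noncompetitive: Vmax,app = Vmax/α with α = 1 + [I]/Ki.
α = Vmax/Vmax,app = 63.1/27.0 = 2.337.
Since α = 1 + [I]/Ki, [I]/Ki = 2.337 − 1 = 1.337 and Ki = 0.0405/1.337 = 0.0303 µM.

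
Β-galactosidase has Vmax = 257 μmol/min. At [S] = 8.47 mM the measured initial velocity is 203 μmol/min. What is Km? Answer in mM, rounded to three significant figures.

From v = Vmax[S]/(Km+[S]), Km = [S](Vmax − v)/v.
Km = 8.47 × (257 − 203) / 203 = 457.4/203 = 2.25 mM.

2.25 mM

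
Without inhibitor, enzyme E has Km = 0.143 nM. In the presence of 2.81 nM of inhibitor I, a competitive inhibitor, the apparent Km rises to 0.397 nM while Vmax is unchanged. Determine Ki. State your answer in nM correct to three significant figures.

1.58 nM

Competitive: Km,app = α·Km with α = 1 + [I]/Ki.
α = Km,app/Km = 0.397/0.143 = 2.776.
Since α = 1 + [I]/Ki, [I]/Ki = 2.776 − 1 = 1.776 and Ki = 2.81/1.776 = 1.58 nM.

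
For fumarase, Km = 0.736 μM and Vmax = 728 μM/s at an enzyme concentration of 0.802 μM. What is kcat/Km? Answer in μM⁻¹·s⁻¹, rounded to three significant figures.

kcat = Vmax/[E]total = 728/0.802 = 908 s⁻¹.
kcat/Km = 908/0.736 = 1230 μM⁻¹·s⁻¹.

1230 μM⁻¹·s⁻¹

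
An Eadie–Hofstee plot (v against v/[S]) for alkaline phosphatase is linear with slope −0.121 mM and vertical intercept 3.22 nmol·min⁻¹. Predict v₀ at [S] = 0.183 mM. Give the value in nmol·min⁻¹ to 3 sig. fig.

1.94 nmol·min⁻¹

In the Eadie–Hofstee form v = Vmax − Km·(v/[S]), the slope is −Km and the intercept is Vmax, so Km = 0.121 mM and Vmax = 3.22 nmol·min⁻¹.
v = 3.22 × 0.183/(0.121 + 0.183) = 1.94 nmol·min⁻¹.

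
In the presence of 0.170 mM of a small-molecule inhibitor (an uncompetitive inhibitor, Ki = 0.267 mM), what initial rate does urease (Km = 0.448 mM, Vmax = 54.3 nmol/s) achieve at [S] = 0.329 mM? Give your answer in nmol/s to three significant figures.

18.1 nmol/s

With α = 1 + [I]/Ki = 1 + 0.170/0.267 = 1.637, the uncompetitive rate law is v = (Vmax/α)·[S] / (Km/α + [S]).
v = (54.3/1.637)×0.329 / (0.448/1.637 + 0.329) = 10.92/0.6027 = 18.1 nmol/s.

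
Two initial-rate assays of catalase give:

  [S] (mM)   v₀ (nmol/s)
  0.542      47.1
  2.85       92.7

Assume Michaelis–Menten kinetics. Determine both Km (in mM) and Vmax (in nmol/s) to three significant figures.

In reciprocal form, 1/v = (Km/Vmax)·(1/[S]) + 1/Vmax. The two points give (1/[S], 1/v) = (1.845, 0.02123) and (0.3509, 0.01079).
Slope = (0.02123 − 0.01079)/(1.845 − 0.3509) = 0.006990; intercept = 0.02123 − 0.006990×1.845 = 0.008335.
Vmax = 1/intercept = 120 nmol/s; Km = slope × Vmax = 0.006990 × 120 = 0.839 mM.

Km = 0.839 mM; Vmax = 120 nmol/s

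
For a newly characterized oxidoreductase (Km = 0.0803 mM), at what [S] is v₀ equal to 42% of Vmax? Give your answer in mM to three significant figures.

v/Vmax = [S]/(Km+[S]) = 0.42, so [S] = Km·0.42/(1 − 0.42) = 0.0803 × 0.7241.
[S] = 0.0581 mM.

0.0581 mM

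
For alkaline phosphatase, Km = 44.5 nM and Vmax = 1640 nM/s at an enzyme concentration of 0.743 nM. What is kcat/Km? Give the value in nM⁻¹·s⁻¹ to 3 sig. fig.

49.6 nM⁻¹·s⁻¹

kcat = Vmax/[E]total = 1640/0.743 = 2210 s⁻¹.
kcat/Km = 2210/44.5 = 49.6 nM⁻¹·s⁻¹.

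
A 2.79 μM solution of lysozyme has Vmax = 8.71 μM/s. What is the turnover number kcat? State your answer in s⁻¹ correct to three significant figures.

3.12 s⁻¹

kcat = Vmax/[E]total = 8.71 μM/s / 2.79 μM = 3.12 s⁻¹.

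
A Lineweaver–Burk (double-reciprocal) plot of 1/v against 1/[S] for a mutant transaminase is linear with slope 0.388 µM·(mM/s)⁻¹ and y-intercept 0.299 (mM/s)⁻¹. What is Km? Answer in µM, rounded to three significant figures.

y-intercept = 1/Vmax ⇒ Vmax = 3.34 mM/s; slope = Km/Vmax ⇒ Km = slope × Vmax.
Km = 0.388 × 3.34 = 1.30 µM.

1.30 µM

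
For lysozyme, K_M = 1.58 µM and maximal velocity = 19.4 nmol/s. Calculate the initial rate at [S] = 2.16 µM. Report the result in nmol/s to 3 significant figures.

v = Vmax·[S]/(Km + [S]) = 19.4 × 2.16 / (1.58 + 2.16)
  = 41.90 / 3.740 = 11.2 nmol/s.

11.2 nmol/s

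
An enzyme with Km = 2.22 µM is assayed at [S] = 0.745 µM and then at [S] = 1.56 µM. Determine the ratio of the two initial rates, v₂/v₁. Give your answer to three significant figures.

1.64

The fractional saturations are [S]/(Km+[S]) = 0.745/2.965 = 0.2513 and 1.56/3.780 = 0.4127.
v₂/v₁ is just their ratio: 0.4127/0.2513 = 1.64.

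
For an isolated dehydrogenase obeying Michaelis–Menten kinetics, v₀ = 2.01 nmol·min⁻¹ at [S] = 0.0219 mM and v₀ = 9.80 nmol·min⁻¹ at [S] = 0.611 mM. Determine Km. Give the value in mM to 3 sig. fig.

0.103 mM

In reciprocal form, 1/v = (Km/Vmax)·(1/[S]) + 1/Vmax. The two points give (1/[S], 1/v) = (45.66, 0.4975) and (1.637, 0.1020).
Slope = (0.4975 − 0.1020)/(45.66 − 1.637) = 0.008983; intercept = 0.4975 − 0.008983×45.66 = 0.08734.
Vmax = 1/intercept = 11.4 nmol·min⁻¹; Km = slope × Vmax = 0.008983 × 11.4 = 0.103 mM.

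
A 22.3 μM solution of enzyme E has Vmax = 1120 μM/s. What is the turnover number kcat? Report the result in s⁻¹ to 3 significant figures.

kcat = Vmax/[E]total = 1120 μM/s / 22.3 μM = 50.2 s⁻¹.

50.2 s⁻¹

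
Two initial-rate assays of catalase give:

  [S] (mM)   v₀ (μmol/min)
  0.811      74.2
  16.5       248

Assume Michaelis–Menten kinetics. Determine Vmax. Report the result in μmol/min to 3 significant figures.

In reciprocal form, 1/v = (Km/Vmax)·(1/[S]) + 1/Vmax. The two points give (1/[S], 1/v) = (1.233, 0.01348) and (0.06061, 0.004032).
Slope = (0.01348 − 0.004032)/(1.233 − 0.06061) = 0.008056; intercept = 0.01348 − 0.008056×1.233 = 0.003544.
Vmax = 1/intercept = 282 μmol/min; Km = slope × Vmax = 0.008056 × 282 = 2.27 mM.

282 μmol/min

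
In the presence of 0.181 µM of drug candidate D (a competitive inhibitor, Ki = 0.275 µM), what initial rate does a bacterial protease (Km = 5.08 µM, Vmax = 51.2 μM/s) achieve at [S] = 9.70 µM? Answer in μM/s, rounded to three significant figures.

With α = 1 + [I]/Ki = 1 + 0.181/0.275 = 1.658, the competitive rate law is v = Vmax[S] / (αKm + [S]).
v = 51.2×9.70 / (1.658×5.08 + 9.70) = 496.6/18.12 = 27.4 μM/s.

27.4 μM/s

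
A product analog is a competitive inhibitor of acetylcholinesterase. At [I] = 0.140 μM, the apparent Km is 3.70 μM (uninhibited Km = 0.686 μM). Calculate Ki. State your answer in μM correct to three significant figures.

0.0319 μM

Competitive: Km,app = α·Km with α = 1 + [I]/Ki.
α = Km,app/Km = 3.70/0.686 = 5.394.
Since α = 1 + [I]/Ki, [I]/Ki = 5.394 − 1 = 4.394 and Ki = 0.140/4.394 = 0.0319 μM.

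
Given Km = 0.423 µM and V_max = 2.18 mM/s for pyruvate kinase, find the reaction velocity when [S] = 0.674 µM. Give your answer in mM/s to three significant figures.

[S]/(Km+[S]) = 0.674/1.097 = 0.6144, the fractional saturation.
v = 0.6144 × Vmax = 0.6144 × 2.18 = 1.34 mM/s.

1.34 mM/s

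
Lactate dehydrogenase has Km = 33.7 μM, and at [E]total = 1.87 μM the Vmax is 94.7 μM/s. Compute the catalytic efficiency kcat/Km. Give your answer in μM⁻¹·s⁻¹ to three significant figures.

kcat = Vmax/[E]total = 94.7/1.87 = 50.6 s⁻¹.
kcat/Km = 50.6/33.7 = 1.50 μM⁻¹·s⁻¹.

1.50 μM⁻¹·s⁻¹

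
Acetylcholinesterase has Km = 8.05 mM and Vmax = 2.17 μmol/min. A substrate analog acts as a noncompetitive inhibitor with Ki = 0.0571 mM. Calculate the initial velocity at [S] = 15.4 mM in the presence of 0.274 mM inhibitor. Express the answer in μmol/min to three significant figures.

0.246 μmol/min

α = 1 + [I]/Ki = 1 + 0.274/0.0571 = 5.799.
For a noncompetitive inhibitor, Vmax is reduced to Vmax/α while Km is unchanged: Km,app = 8.05 mM, Vmax,app = 0.374 μmol/min.
v = Vmax,app·[S]/(Km,app + [S]) = 0.374 × 15.4/(8.05 + 15.4) = 0.246 μmol/min.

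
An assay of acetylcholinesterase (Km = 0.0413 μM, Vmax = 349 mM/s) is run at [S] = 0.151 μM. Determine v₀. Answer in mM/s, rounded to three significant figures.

[S]/(Km+[S]) = 0.151/0.1923 = 0.7852, the fractional saturation.
v = 0.7852 × Vmax = 0.7852 × 349 = 274 mM/s.

274 mM/s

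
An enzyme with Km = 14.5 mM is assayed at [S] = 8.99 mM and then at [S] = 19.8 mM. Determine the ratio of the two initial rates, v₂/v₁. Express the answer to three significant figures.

1.51

Since Vmax cancels, v₂/v₁ = [S]₂(Km+[S]₁) / [S]₁(Km+[S]₂).
= 19.8×(14.5+8.99) / (8.99×(14.5+19.8)) = 465.1/308.4 = 1.51.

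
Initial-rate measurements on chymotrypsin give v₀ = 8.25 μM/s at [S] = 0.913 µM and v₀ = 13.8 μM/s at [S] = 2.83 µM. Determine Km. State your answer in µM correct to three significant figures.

1.33 µM

In reciprocal form, 1/v = (Km/Vmax)·(1/[S]) + 1/Vmax. The two points give (1/[S], 1/v) = (1.095, 0.1212) and (0.3534, 0.07246).
Slope = (0.1212 − 0.07246)/(1.095 − 0.3534) = 0.06570; intercept = 0.1212 − 0.06570×1.095 = 0.04925.
Vmax = 1/intercept = 20.3 μM/s; Km = slope × Vmax = 0.06570 × 20.3 = 1.33 µM.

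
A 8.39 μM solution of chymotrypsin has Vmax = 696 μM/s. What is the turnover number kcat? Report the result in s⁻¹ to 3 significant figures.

83.0 s⁻¹

kcat = Vmax/[E]total = 696 μM/s / 8.39 μM = 83.0 s⁻¹.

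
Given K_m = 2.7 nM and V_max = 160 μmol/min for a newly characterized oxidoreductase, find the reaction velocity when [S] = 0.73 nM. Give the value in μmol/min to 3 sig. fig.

34.1 μmol/min

v = Vmax·[S]/(Km + [S]) = 160 × 0.73 / (2.7 + 0.73)
  = 116.8 / 3.430 = 34.1 μmol/min.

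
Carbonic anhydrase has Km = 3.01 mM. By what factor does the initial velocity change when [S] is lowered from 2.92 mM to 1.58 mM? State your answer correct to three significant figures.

0.699

The fractional saturations are [S]/(Km+[S]) = 2.92/5.930 = 0.4924 and 1.58/4.590 = 0.3442.
v₂/v₁ is just their ratio: 0.3442/0.4924 = 0.699.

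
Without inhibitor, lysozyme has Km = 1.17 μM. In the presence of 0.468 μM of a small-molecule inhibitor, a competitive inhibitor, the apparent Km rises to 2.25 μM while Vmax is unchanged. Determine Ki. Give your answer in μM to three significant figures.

Competitive: Km,app = α·Km with α = 1 + [I]/Ki.
α = Km,app/Km = 2.25/1.17 = 1.923.
Ki = [I]/(α − 1) = 0.468/0.9231 = 0.507 μM.

0.507 μM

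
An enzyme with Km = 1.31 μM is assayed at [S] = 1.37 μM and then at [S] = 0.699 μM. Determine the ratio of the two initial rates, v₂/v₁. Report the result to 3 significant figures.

0.681

Since Vmax cancels, v₂/v₁ = [S]₂(Km+[S]₁) / [S]₁(Km+[S]₂).
= 0.699×(1.31+1.37) / (1.37×(1.31+0.699)) = 1.873/2.752 = 0.681.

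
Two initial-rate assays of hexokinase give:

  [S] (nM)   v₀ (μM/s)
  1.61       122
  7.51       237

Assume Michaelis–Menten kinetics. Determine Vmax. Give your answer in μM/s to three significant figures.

319 μM/s

In reciprocal form, 1/v = (Km/Vmax)·(1/[S]) + 1/Vmax. The two points give (1/[S], 1/v) = (0.6211, 0.008197) and (0.1332, 0.004219).
Slope = (0.008197 − 0.004219)/(0.6211 − 0.1332) = 0.008151; intercept = 0.008197 − 0.008151×0.6211 = 0.003134.
Vmax = 1/intercept = 319 μM/s; Km = slope × Vmax = 0.008151 × 319 = 2.60 nM.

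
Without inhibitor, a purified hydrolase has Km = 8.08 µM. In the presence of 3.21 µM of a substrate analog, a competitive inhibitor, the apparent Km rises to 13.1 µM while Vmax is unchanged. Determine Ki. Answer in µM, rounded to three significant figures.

Competitive: Km,app = α·Km with α = 1 + [I]/Ki.
α = Km,app/Km = 13.1/8.08 = 1.621.
Since α = 1 + [I]/Ki, [I]/Ki = 1.621 − 1 = 0.6213 and Ki = 3.21/0.6213 = 5.17 µM.

5.17 µM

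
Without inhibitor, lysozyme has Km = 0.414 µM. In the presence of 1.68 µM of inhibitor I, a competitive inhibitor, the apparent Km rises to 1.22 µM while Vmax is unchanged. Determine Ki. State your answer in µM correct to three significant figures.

Competitive: Km,app = α·Km with α = 1 + [I]/Ki.
α = Km,app/Km = 1.22/0.414 = 2.947.
Since α = 1 + [I]/Ki, [I]/Ki = 2.947 − 1 = 1.947 and Ki = 1.68/1.947 = 0.863 µM.

0.863 µM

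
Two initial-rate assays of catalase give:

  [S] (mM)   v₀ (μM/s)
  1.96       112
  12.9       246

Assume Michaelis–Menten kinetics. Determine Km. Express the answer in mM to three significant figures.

From v = Vmax[S]/(Km+[S]), each point gives Vmax = v(Km+[S])/[S].
Equating: 112(Km+1.96)/1.96 = 246(Km+12.9)/12.9.
57.14·Km + 112 = 19.07·Km + 246, so (57.14 − 19.07)·Km = 246 − 112.
Km = 134.0/38.07 = 3.52 mM; then Vmax = 112(3.52+1.96)/1.96 = 313 μM/s.

3.52 mM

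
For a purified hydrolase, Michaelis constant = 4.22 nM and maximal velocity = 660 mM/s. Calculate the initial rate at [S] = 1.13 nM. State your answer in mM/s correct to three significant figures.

v = Vmax·[S]/(Km + [S]) = 660 × 1.13 / (4.22 + 1.13)
  = 745.8 / 5.350 = 139 mM/s.

139 mM/s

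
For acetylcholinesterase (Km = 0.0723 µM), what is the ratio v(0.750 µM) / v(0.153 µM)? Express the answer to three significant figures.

1.34

Since Vmax cancels, v₂/v₁ = [S]₂(Km+[S]₁) / [S]₁(Km+[S]₂).
= 0.750×(0.0723+0.153) / (0.153×(0.0723+0.750)) = 0.1690/0.1258 = 1.34.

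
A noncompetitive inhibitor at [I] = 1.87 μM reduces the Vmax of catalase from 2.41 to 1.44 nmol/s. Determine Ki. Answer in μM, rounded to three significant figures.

Noncompetitive: Vmax,app = Vmax/α with α = 1 + [I]/Ki.
α = Vmax/Vmax,app = 2.41/1.44 = 1.674.
Since α = 1 + [I]/Ki, [I]/Ki = 1.674 − 1 = 0.6736 and Ki = 1.87/0.6736 = 2.78 μM.

2.78 μM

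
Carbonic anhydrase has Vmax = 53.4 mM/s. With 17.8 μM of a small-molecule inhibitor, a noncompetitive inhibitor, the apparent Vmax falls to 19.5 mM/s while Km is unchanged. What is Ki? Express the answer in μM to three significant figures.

10.2 μM

Noncompetitive: Vmax,app = Vmax/α with α = 1 + [I]/Ki.
α = Vmax/Vmax,app = 53.4/19.5 = 2.738.
Ki = [I]/(α − 1) = 17.8/1.738 = 10.2 μM.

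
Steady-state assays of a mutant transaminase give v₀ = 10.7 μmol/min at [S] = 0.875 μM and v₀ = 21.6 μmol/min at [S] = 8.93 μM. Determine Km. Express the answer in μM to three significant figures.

From v = Vmax[S]/(Km+[S]), each point gives Vmax = v(Km+[S])/[S].
Equating: 10.7(Km+0.875)/0.875 = 21.6(Km+8.93)/8.93.
12.23·Km + 10.7 = 2.419·Km + 21.6, so (12.23 − 2.419)·Km = 21.6 − 10.7.
Km = 10.90/9.810 = 1.11 μM; then Vmax = 10.7(1.11+0.875)/0.875 = 24.3 μmol/min.

1.11 μM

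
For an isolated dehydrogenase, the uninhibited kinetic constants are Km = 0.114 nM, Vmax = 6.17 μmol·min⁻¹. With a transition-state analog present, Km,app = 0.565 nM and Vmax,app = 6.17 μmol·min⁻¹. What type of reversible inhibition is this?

competitive

Km increases (0.114 → 0.565 nM) while Vmax is unchanged — the hallmark of competitive inhibition.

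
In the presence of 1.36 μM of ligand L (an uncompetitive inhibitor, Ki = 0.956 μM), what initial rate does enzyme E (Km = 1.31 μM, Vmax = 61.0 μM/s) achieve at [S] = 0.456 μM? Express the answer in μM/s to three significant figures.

11.5 μM/s

α = 1 + [I]/Ki = 1 + 1.36/0.956 = 2.423.
For an uncompetitive inhibitor, both parameters are divided by α, giving Vmax/α and Km/α: Km,app = 0.541 μM, Vmax,app = 25.2 μM/s.
v = Vmax,app·[S]/(Km,app + [S]) = 25.2 × 0.456/(0.541 + 0.456) = 11.5 μM/s.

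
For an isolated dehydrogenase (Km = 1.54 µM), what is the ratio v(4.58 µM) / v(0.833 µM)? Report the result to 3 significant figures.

Since Vmax cancels, v₂/v₁ = [S]₂(Km+[S]₁) / [S]₁(Km+[S]₂).
= 4.58×(1.54+0.833) / (0.833×(1.54+4.58)) = 10.87/5.098 = 2.13.

2.13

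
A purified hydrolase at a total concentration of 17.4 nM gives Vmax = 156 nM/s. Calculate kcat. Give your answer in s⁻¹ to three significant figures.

kcat = Vmax/[E]total = 156 nM/s / 17.4 nM = 8.97 s⁻¹.

8.97 s⁻¹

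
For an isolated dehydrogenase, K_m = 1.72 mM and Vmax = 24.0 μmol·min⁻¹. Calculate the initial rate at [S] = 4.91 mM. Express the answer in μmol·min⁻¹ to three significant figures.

17.8 μmol·min⁻¹

v = Vmax·[S]/(Km + [S]) = 24.0 × 4.91 / (1.72 + 4.91)
  = 117.8 / 6.630 = 17.8 μmol·min⁻¹.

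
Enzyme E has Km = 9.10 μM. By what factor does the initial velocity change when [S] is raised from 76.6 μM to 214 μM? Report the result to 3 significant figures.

1.07

The fractional saturations are [S]/(Km+[S]) = 76.6/85.70 = 0.8938 and 214/223.1 = 0.9592.
v₂/v₁ is just their ratio: 0.9592/0.8938 = 1.07.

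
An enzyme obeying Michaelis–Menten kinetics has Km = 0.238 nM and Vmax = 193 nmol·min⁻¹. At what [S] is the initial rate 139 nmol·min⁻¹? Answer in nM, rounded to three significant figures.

Rearranging v = Vmax[S]/(Km+[S]) gives [S] = Km·v/(Vmax − v).
[S] = 0.238 × 139 / (193 − 139) = 33.08/54.00 = 0.613 nM.

0.613 nM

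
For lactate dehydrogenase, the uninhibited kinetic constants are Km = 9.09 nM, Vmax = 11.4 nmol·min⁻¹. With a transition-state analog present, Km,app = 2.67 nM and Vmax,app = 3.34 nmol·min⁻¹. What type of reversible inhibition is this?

Both Km and Vmax decrease by the same factor (~3.41-fold) — characteristic of uncompetitive inhibition.

uncompetitive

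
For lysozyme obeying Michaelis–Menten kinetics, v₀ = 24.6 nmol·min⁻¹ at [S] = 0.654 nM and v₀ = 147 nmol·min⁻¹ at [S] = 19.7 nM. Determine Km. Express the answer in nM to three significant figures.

4.06 nM

In reciprocal form, 1/v = (Km/Vmax)·(1/[S]) + 1/Vmax. The two points give (1/[S], 1/v) = (1.529, 0.04065) and (0.05076, 0.006803).
Slope = (0.04065 − 0.006803)/(1.529 − 0.05076) = 0.02290; intercept = 0.04065 − 0.02290×1.529 = 0.005640.
Vmax = 1/intercept = 177 nmol·min⁻¹; Km = slope × Vmax = 0.02290 × 177 = 4.06 nM.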